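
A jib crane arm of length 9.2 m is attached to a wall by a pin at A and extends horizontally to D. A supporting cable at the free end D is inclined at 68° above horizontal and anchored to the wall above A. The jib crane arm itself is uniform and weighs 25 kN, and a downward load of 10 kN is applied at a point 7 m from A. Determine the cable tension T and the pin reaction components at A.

ΣM about A: T·sin68°·9.2 − 25·4.6 − 10·7 = 0 → T = 185/(9.2·0.927184) = 21.6879 ≈ 21.69 kN.
ΣF_x = 0: A_x − T·cos68° = 0 → A_x = 21.6879 × 0.374607 = 8.124 kN.
ΣF_y = 0: A_y + T·sin68° − 25 − 10 = 0 → A_y = 35 − 21.6879 × 0.927184 = 14.89 kN.

T = 21.69 kN, A_x = 8.124 kN, A_y = 14.89 kN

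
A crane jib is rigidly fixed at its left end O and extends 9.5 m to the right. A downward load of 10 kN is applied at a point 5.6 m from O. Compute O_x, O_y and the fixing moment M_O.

O_x = 0, O_y = 10.00 kN, M_O = 56.00 kN·m

ΣF_x = 0: O_x = 0.
ΣF_y = 0: O_y − 10 = 0 → O_y = 10.00 kN.
ΣM about O: M_O − 10·5.6 = 0 → M_O = 56.00 kN·m.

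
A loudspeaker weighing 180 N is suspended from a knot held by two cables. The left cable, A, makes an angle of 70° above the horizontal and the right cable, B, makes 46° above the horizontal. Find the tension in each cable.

ΣF_x = 0: −T_A·cos70° + T_B·cos46° = 0 → T_B = 0.492357·T_A.
ΣF_y = 0: T_A·sin70° + T_B·sin46° = 180.
Substitute: T_A·(0.939693 + 0.492357·0.71934) = 180 → T_A = 139.118 ≈ 139.1 N.
Then T_B = 0.492357 × 139.118 = 68.50 N.

T_A = 139.1 N, T_B = 68.50 N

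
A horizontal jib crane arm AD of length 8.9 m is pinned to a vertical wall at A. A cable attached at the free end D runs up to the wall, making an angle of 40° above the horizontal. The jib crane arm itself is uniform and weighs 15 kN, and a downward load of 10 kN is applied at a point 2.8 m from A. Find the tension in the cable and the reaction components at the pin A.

T = 16.56 kN, A_x = 12.69 kN, A_y = 14.35 kN

ΣM about A: T·sin40°·8.9 − 15·4.45 − 10·2.8 = 0 → T = 94.75/(8.9·0.642788) = 16.5623 ≈ 16.56 kN.
ΣF_x = 0: A_x − T·cos40° = 0 → A_x = 16.5623 × 0.766044 = 12.69 kN.
ΣF_y = 0: A_y + T·sin40° − 15 − 10 = 0 → A_y = 25 − 16.5623 × 0.642788 = 14.35 kN.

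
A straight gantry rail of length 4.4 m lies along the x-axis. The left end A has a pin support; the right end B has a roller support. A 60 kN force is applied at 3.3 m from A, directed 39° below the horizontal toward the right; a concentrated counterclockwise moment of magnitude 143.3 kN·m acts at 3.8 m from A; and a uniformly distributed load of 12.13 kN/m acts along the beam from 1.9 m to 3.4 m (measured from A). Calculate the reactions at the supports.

Resultant of the distributed load: 12.13 × 1.5 = 18.195 kN at 2.65 m from A.
ΣM about A: B_y·4.4 − 60·sin39°·3.3 + 143.3 − (12.13·1.5)·2.65 = 0 → B_y = 29.5222/4.4 = 6.70959 ≈ 6.710 kN.
ΣF_y = 0: A_y + 6.70959 − 60·sin39° − 12.13·1.5 = 0 → A_y = 49.24 kN.
ΣF_x = 0: A_x + 60·cos39° = 0 → A_x = -46.63 kN.

A_x = -46.63 kN, A_y = 49.24 kN, B_y = 6.710 kN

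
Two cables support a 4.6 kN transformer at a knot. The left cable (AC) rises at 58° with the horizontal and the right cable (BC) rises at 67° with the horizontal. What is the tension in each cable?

ΣF_x = 0: −T_AC·cos58° + T_BC·cos67° = 0 → T_BC = 1.35622·T_AC.
ΣF_y = 0: T_AC·sin58° + T_BC·sin67° = 4.6.
Substitute: T_AC·(0.848048 + 1.35622·0.920505) = 4.6 → T_AC = 2.19418 ≈ 2.194 kN.
Then T_BC = 1.35622 × 2.19418 = 2.976 kN.

T_AC = 2.194 kN, T_BC = 2.976 kN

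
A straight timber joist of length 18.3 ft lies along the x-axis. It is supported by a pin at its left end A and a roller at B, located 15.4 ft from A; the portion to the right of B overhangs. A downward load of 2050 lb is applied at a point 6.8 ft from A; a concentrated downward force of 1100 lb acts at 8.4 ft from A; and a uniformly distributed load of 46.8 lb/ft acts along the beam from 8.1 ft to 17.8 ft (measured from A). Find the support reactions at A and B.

Resultant of the distributed load: 46.8 × 9.7 = 453.96 lb at 12.95 ft from A.
Taking moments about A: B_y·15.4 − 2050·6.8 − 1100·8.4 − (46.8·9.7)·12.95 = 0 → B_y = 29058.782/15.4 = 1886.93 ≈ 1887 lb.
ΣF_y = 0: A_y + 1886.93 − 2050 − 1100 − 46.8·9.7 = 0 → A_y = 1717 lb.
ΣF_x = 0: no horizontal applied forces, so A_x = 0.

A_x = 0, A_y = 1717 lb, B_y = 1887 lb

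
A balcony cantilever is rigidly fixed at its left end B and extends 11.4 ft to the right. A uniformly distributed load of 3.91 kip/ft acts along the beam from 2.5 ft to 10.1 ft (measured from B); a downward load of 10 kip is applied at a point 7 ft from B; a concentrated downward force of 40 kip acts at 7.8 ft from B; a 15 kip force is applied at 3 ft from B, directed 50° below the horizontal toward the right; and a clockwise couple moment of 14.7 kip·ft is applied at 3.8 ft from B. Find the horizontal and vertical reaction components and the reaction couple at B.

B_x = -9.642 kip, B_y = 91.21 kip, M_B = 618.4 kip·ft

Resultant of the distributed load: 3.91 × 7.6 = 29.716 kip at 6.3 ft from B.
ΣF_x = 0: B_x + 15·cos50° = 0 → B_x = -9.642 kip.
ΣF_y = 0: B_y − 3.91·7.6 − 10 − 40 − 15·sin50° = 0 → B_y = 91.21 kip.
ΣM about B: M_B − (3.91·7.6)·6.3 − 10·7 − 40·7.8 − 15·sin50°·3 − 14.7 = 0 → M_B = 618.4 kip·ft.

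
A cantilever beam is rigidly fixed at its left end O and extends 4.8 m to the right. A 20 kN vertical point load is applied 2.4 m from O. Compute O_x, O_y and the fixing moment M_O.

O_x = 0, O_y = 20.00 kN, M_O = 48.00 kN·m

ΣF_x = 0: O_x = 0.
ΣF_y = 0: O_y − 20 = 0 → O_y = 20.00 kN.
ΣM about O: M_O − 20·2.4 = 0 → M_O = 48.00 kN·m.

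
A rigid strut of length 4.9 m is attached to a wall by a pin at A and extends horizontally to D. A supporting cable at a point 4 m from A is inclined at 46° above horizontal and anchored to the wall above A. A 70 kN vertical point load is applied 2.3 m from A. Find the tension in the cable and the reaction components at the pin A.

T = 55.95 kN, A_x = 38.87 kN, A_y = 29.75 kN

ΣM about A: T·sin46°·4 − 70·2.3 = 0 → T = 161/(4·0.71934) = 55.9541 ≈ 55.95 kN.
ΣF_x = 0: A_x − T·cos46° = 0 → A_x = 55.9541 × 0.694658 = 38.87 kN.
ΣF_y = 0: A_y + T·sin46° − 70 = 0 → A_y = 70 − 55.9541 × 0.71934 = 29.75 kN.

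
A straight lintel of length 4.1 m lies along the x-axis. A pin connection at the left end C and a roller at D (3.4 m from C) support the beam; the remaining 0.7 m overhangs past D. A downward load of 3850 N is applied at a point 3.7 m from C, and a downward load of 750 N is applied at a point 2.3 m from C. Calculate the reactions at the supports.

C_x = 0, C_y = -97.06 N, D_y = 4697 N

Moments about C: D_y·3.4 − 3850·3.7 − 750·2.3 = 0 → D_y = 15970/3.4 = 4697.06 ≈ 4697 N.
ΣF_y = 0: C_y + 4697.06 − 3850 − 750 = 0 → C_y = -97.06 N.
ΣF_x = 0: no horizontal applied forces, so C_x = 0.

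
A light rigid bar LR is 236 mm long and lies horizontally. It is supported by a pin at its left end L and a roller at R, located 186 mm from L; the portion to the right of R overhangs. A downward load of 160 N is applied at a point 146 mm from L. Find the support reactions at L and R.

L_x = 0, L_y = 34.41 N, R_y = 125.6 N

ΣM about L: R_y·186 − 160·146 = 0 → R_y = 23360/186 = 125.591 ≈ 125.6 N.
ΣF_y = 0: L_y + 125.591 − 160 = 0 → L_y = 34.41 N.
ΣF_x = 0: no horizontal applied forces, so L_x = 0.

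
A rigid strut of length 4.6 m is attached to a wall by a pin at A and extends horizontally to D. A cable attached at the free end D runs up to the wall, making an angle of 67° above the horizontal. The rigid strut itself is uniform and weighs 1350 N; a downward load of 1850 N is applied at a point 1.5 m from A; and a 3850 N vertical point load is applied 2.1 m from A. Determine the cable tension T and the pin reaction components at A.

T = 3298 N, A_x = 1289 N, A_y = 4014 N

ΣM about A: T·sin67°·4.6 − 1350·2.3 − 1850·1.5 − 3850·2.1 = 0 → T = 13965/(4.6·0.920505) = 3298.05 ≈ 3298 N.
ΣF_x = 0: A_x − T·cos67° = 0 → A_x = 3298.05 × 0.390731 = 1289 N.
ΣF_y = 0: A_y + T·sin67° − 1350 − 1850 − 3850 = 0 → A_y = 7050 − 3298.05 × 0.920505 = 4014 N.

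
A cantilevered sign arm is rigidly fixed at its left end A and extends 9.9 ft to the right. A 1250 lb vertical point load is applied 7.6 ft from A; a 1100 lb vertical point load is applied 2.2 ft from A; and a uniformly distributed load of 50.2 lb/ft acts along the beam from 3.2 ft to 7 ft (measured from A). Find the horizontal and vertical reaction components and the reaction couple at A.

A_x = 0, A_y = 2541 lb, M_A = 12890 lb·ft

Resultant of the distributed load: 50.2 × 3.8 = 190.76 lb at 5.1 ft from A.
ΣF_x = 0: A_x = 0.
ΣF_y = 0: A_y − 1250 − 1100 − 50.2·3.8 = 0 → A_y = 2541 lb.
ΣM about A: M_A − 1250·7.6 − 1100·2.2 − (50.2·3.8)·5.1 = 0 → M_A = 12890 lb·ft.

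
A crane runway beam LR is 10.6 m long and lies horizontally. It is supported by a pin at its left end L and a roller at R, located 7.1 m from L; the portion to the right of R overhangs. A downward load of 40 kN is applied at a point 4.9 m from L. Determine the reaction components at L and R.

L_x = 0, L_y = 12.39 kN, R_y = 27.61 kN

Taking moments about L: R_y·7.1 − 40·4.9 = 0 → R_y = 196/7.1 = 27.6056 ≈ 27.61 kN.
ΣF_y = 0: L_y + 27.6056 − 40 = 0 → L_y = 12.39 kN.
ΣF_x = 0: no horizontal applied forces, so L_x = 0.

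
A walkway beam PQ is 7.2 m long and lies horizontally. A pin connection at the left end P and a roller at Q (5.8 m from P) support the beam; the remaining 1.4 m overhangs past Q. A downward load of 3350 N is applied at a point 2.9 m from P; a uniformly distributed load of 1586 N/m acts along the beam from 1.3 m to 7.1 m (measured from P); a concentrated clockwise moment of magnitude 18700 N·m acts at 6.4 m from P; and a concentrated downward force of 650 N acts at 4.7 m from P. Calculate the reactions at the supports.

P_x = 0, P_y = 1112 N, Q_y = 12090 N

Resultant of the distributed load: 1586 × 5.8 = 9198.8 N at 4.2 m from P.
ΣM about P: Q_y·5.8 − 3350·2.9 − (1586·5.8)·4.2 − 18700 − 650·4.7 = 0 → Q_y = 70104.96/5.8 = 12087.1 ≈ 12090 N.
ΣF_y = 0: P_y + 12087.1 − 3350 − 1586·5.8 − 650 = 0 → P_y = 1112 N.
ΣF_x = 0: no horizontal applied forces, so P_x = 0.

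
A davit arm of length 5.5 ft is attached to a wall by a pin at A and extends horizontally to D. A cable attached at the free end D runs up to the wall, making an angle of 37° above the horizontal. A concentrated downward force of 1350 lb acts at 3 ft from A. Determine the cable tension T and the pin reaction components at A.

ΣM about A: T·sin37°·5.5 − 1350·3 = 0 → T = 4050/(5.5·0.601815) = 1223.57 ≈ 1224 lb.
ΣF_x = 0: A_x − T·cos37° = 0 → A_x = 1223.57 × 0.798636 = 977.2 lb.
ΣF_y = 0: A_y + T·sin37° − 1350 = 0 → A_y = 1350 − 1223.57 × 0.601815 = 613.6 lb.

T = 1224 lb, A_x = 977.2 lb, A_y = 613.6 lb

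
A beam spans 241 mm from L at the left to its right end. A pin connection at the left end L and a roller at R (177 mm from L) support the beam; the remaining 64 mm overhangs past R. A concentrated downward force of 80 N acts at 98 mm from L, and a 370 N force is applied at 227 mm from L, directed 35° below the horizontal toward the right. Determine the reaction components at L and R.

L_x = -303.1 N, L_y = -24.24 N, R_y = 316.5 N

Moments about L: R_y·177 − 80·98 − 370·sin35°·227 = 0 → R_y = 56014.7/177 = 316.467 ≈ 316.5 N.
ΣF_y = 0: L_y + 316.467 − 80 − 370·sin35° = 0 → L_y = -24.24 N.
ΣF_x = 0: L_x + 370·cos35° = 0 → L_x = -303.1 N.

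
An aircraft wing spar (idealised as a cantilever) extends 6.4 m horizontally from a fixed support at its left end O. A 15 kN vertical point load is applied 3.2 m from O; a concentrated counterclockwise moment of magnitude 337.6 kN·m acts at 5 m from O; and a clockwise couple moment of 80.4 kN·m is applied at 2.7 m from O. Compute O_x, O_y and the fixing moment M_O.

ΣF_x = 0: O_x = 0.
ΣF_y = 0: O_y − 15 = 0 → O_y = 15.00 kN.
ΣM about O: M_O − 15·3.2 + 337.6 − 80.4 = 0 → M_O = -209.2 kN·m.

O_x = 0, O_y = 15.00 kN, M_O = -209.2 kN·m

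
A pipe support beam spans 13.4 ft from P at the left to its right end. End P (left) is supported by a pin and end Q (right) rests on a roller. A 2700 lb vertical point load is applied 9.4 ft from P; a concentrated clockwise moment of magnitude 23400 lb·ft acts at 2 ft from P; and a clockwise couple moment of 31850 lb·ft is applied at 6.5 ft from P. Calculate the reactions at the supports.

Taking moments about P: Q_y·13.4 − 2700·9.4 − 23400 − 31850 = 0 → Q_y = 80630/13.4 = 6017.16 ≈ 6017 lb.
ΣF_y = 0: P_y + 6017.16 − 2700 = 0 → P_y = -3317 lb.
ΣF_x = 0: no horizontal applied forces, so P_x = 0.

P_x = 0, P_y = -3317 lb, Q_y = 6017 lb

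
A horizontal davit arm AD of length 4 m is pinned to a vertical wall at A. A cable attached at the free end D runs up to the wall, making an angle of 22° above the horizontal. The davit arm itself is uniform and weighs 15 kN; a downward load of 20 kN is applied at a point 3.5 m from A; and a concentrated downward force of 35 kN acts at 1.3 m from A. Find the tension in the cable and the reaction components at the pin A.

T = 97.10 kN, A_x = 90.03 kN, A_y = 33.62 kN

ΣM about A: T·sin22°·4 − 15·2 − 20·3.5 − 35·1.3 = 0 → T = 145.5/(4·0.374607) = 97.1018 ≈ 97.10 kN.
ΣF_x = 0: A_x − T·cos22° = 0 → A_x = 97.1018 × 0.927184 = 90.03 kN.
ΣF_y = 0: A_y + T·sin22° − 15 − 20 − 35 = 0 → A_y = 70 − 97.1018 × 0.374607 = 33.62 kN.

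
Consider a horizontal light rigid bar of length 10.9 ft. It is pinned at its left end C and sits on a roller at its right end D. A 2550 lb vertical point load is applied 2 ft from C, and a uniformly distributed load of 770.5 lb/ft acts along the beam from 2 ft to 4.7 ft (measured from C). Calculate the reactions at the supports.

Resultant of the distributed load: 770.5 × 2.7 = 2080.35 lb at 3.35 ft from C.
Moments about C: D_y·10.9 − 2550·2 − (770.5·2.7)·3.35 = 0 → D_y = 12069.1725/10.9 = 1107.26 ≈ 1107 lb.
ΣF_y = 0: C_y + 1107.26 − 2550 − 770.5·2.7 = 0 → C_y = 3523 lb.
ΣF_x = 0: no horizontal applied forces, so C_x = 0.

C_x = 0, C_y = 3523 lb, D_y = 1107 lb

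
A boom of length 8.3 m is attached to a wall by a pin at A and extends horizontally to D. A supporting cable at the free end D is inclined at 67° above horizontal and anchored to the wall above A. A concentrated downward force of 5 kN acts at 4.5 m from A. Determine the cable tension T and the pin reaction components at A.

T = 2.945 kN, A_x = 1.151 kN, A_y = 2.289 kN

ΣM about A: T·sin67°·8.3 − 5·4.5 = 0 → T = 22.5/(8.3·0.920505) = 2.94495 ≈ 2.945 kN.
ΣF_x = 0: A_x − T·cos67° = 0 → A_x = 2.94495 × 0.390731 = 1.151 kN.
ΣF_y = 0: A_y + T·sin67° − 5 = 0 → A_y = 5 − 2.94495 × 0.920505 = 2.289 kN.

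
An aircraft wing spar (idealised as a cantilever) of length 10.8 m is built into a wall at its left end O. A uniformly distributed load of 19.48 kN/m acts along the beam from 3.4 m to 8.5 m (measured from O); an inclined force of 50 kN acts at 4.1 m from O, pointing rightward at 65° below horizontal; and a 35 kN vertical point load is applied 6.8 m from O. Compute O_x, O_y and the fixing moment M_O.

O_x = -21.13 kN, O_y = 179.7 kN, M_O = 1015 kN·m

Resultant of the distributed load: 19.48 × 5.1 = 99.348 kN at 5.95 m from O.
ΣF_x = 0: O_x + 50·cos65° = 0 → O_x = -21.13 kN.
ΣF_y = 0: O_y − 19.48·5.1 − 50·sin65° − 35 = 0 → O_y = 179.7 kN.
ΣM about O: M_O − (19.48·5.1)·5.95 − 50·sin65°·4.1 − 35·6.8 = 0 → M_O = 1015 kN·m.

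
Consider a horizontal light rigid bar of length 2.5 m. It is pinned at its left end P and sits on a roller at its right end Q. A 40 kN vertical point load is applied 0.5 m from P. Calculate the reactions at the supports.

ΣM about P: Q_y·2.5 − 40·0.5 = 0 → Q_y = 20/2.5 = 8.000 kN.
ΣF_y = 0: P_y + 8 − 40 = 0 → P_y = 32.00 kN.
ΣF_x = 0: no horizontal applied forces, so P_x = 0.

P_x = 0, P_y = 32.00 kN, Q_y = 8.000 kN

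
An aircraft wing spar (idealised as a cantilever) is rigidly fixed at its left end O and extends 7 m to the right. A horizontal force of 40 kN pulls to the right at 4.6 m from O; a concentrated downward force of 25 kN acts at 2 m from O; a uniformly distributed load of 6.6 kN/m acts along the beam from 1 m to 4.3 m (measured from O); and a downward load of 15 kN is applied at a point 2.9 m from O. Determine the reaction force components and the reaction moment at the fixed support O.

O_x = -40.00 kN, O_y = 61.78 kN, M_O = 151.2 kN·m

Resultant of the distributed load: 6.6 × 3.3 = 21.78 kN at 2.65 m from O.
ΣF_x = 0: O_x + 40 = 0 → O_x = -40.00 kN.
ΣF_y = 0: O_y − 25 − 6.6·3.3 − 15 = 0 → O_y = 61.78 kN.
ΣM about O: M_O − 25·2 − (6.6·3.3)·2.65 − 15·2.9 = 0 → M_O = 151.2 kN·m.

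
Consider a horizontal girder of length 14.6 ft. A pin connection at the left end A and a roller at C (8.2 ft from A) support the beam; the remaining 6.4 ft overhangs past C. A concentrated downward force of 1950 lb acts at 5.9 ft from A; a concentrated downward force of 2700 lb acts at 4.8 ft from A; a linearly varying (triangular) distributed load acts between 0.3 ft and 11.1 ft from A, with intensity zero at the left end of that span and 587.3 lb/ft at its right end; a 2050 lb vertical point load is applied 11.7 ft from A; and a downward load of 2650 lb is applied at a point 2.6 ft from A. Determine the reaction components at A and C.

A_x = 0, A_y = 2872 lb, C_y = 9649 lb

Resultant of the triangular load: ½ × 587.3 × 10.8 = 3171.42 lb, acting at 7.5 ft from A (one-third of the span from the peak).
Moments about A: C_y·8.2 − 1950·5.9 − 2700·4.8 − (½·587.3·10.8)·7.5 − 2050·11.7 − 2650·2.6 = 0 → C_y = 79125.65/8.2 = 9649.47 ≈ 9649 lb.
ΣF_y = 0: A_y + 9649.47 − 1950 − 2700 − ½·587.3·10.8 − 2050 − 2650 = 0 → A_y = 2872 lb.
ΣF_x = 0: no horizontal applied forces, so A_x = 0.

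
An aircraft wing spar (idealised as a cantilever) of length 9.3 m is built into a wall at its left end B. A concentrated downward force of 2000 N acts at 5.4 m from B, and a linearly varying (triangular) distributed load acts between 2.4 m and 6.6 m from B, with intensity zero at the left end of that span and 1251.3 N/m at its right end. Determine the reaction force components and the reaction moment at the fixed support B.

B_x = 0, B_y = 4628 N, M_B = 24460 N·m

Resultant of the triangular load: ½ × 1251.3 × 4.2 = 2627.73 N, acting at 5.2 m from B (one-third of the span from the peak).
ΣF_x = 0: B_x = 0.
ΣF_y = 0: B_y − 2000 − ½·1251.3·4.2 = 0 → B_y = 4628 N.
ΣM about B: M_B − 2000·5.4 − (½·1251.3·4.2)·5.2 = 0 → M_B = 24460 N·m.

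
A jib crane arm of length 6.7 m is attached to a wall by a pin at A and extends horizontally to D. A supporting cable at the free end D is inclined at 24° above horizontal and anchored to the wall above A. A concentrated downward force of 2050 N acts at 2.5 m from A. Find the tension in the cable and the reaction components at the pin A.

T = 1881 N, A_x = 1718 N, A_y = 1285 N

ΣM about A: T·sin24°·6.7 − 2050·2.5 = 0 → T = 5125/(6.7·0.406737) = 1880.64 ≈ 1881 N.
ΣF_x = 0: A_x − T·cos24° = 0 → A_x = 1880.64 × 0.913545 = 1718 N.
ΣF_y = 0: A_y + T·sin24° − 2050 = 0 → A_y = 2050 − 1880.64 × 0.406737 = 1285 N.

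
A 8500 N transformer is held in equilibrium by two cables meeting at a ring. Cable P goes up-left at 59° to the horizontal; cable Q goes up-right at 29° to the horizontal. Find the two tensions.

T_P = 7439 N, T_Q = 4380 N

ΣF_x = 0: −T_P·cos59° + T_Q·cos29° = 0 → T_Q = 0.588871·T_P.
ΣF_y = 0: T_P·sin59° + T_Q·sin29° = 8500.
Substitute: T_P·(0.857167 + 0.588871·0.48481) = 8500 → T_P = 7438.8 ≈ 7439 N.
Then T_Q = 0.588871 × 7438.8 = 4380 N.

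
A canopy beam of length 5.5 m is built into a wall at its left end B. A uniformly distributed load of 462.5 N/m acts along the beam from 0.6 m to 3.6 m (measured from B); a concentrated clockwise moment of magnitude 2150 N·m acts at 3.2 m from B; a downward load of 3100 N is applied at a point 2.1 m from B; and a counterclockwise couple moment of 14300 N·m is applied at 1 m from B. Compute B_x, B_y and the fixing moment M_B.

Resultant of the distributed load: 462.5 × 3 = 1387.5 N at 2.1 m from B.
ΣF_x = 0: B_x = 0.
ΣF_y = 0: B_y − 462.5·3 − 3100 = 0 → B_y = 4488 N.
ΣM about B: M_B − (462.5·3)·2.1 − 2150 − 3100·2.1 + 14300 = 0 → M_B = -2726 N·m.

B_x = 0, B_y = 4488 N, M_B = -2726 N·m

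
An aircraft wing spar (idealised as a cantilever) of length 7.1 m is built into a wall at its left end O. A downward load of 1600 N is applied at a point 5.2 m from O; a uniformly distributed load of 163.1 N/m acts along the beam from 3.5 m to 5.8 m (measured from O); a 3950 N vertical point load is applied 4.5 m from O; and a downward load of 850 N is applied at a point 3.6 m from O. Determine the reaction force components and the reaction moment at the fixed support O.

Resultant of the distributed load: 163.1 × 2.3 = 375.13 N at 4.65 m from O.
ΣF_x = 0: O_x = 0.
ΣF_y = 0: O_y − 1600 − 163.1·2.3 − 3950 − 850 = 0 → O_y = 6775 N.
ΣM about O: M_O − 1600·5.2 − (163.1·2.3)·4.65 − 3950·4.5 − 850·3.6 = 0 → M_O = 30900 N·m.

O_x = 0, O_y = 6775 N, M_O = 30900 N·m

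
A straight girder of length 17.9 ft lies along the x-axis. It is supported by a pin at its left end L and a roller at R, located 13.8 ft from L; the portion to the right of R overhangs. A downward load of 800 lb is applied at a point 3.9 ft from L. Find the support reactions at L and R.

ΣM about L: R_y·13.8 − 800·3.9 = 0 → R_y = 3120/13.8 = 226.087 ≈ 226.1 lb.
ΣF_y = 0: L_y + 226.087 − 800 = 0 → L_y = 573.9 lb.
ΣF_x = 0: no horizontal applied forces, so L_x = 0.

L_x = 0, L_y = 573.9 lb, R_y = 226.1 lb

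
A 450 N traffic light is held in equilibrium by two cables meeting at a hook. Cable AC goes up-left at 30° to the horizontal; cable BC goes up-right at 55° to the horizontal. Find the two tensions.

T_AC = 259.1 N, T_BC = 391.2 N

ΣF_x = 0: −T_AC·cos30° + T_BC·cos55° = 0 → T_BC = 1.50987·T_AC.
ΣF_y = 0: T_AC·sin30° + T_BC·sin55° = 450.
Substitute: T_AC·(0.5 + 1.50987·0.819152) = 450 → T_AC = 259.095 ≈ 259.1 N.
Then T_BC = 1.50987 × 259.095 = 391.2 N.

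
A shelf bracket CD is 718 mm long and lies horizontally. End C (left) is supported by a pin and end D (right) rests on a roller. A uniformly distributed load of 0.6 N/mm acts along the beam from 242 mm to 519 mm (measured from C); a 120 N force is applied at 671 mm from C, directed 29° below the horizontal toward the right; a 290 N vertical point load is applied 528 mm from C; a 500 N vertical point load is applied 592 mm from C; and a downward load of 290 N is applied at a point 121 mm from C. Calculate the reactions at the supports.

C_x = -105.0 N, C_y = 487.5 N, D_y = 816.8 N

Resultant of the distributed load: 0.6 × 277 = 166.2 N at 380.5 mm from C.
ΣM about C: D_y·718 − (0.6·277)·380.5 − 120·sin29°·671 − 290·528 − 500·592 − 290·121 = 0 → D_y = 586486/718 = 816.833 ≈ 816.8 N.
ΣF_y = 0: C_y + 816.833 − 0.6·277 − 120·sin29° − 290 − 500 − 290 = 0 → C_y = 487.5 N.
ΣF_x = 0: C_x + 120·cos29° = 0 → C_x = -105.0 N.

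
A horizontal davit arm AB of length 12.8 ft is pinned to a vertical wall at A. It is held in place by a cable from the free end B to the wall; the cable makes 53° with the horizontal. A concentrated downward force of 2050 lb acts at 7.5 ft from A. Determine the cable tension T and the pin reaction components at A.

ΣM about A: T·sin53°·12.8 − 2050·7.5 = 0 → T = 15375/(12.8·0.798636) = 1504.03 ≈ 1504 lb.
ΣF_x = 0: A_x − T·cos53° = 0 → A_x = 1504.03 × 0.601815 = 905.1 lb.
ΣF_y = 0: A_y + T·sin53° − 2050 = 0 → A_y = 2050 − 1504.03 × 0.798636 = 848.8 lb.

T = 1504 lb, A_x = 905.1 lb, A_y = 848.8 lb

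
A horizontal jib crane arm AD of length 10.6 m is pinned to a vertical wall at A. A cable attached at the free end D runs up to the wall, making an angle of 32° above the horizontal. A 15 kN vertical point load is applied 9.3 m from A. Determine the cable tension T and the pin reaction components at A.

ΣM about A: T·sin32°·10.6 − 15·9.3 = 0 → T = 139.5/(10.6·0.529919) = 24.8347 ≈ 24.83 kN.
ΣF_x = 0: A_x − T·cos32° = 0 → A_x = 24.8347 × 0.848048 = 21.06 kN.
ΣF_y = 0: A_y + T·sin32° − 15 = 0 → A_y = 15 − 24.8347 × 0.529919 = 1.840 kN.

T = 24.83 kN, A_x = 21.06 kN, A_y = 1.840 kN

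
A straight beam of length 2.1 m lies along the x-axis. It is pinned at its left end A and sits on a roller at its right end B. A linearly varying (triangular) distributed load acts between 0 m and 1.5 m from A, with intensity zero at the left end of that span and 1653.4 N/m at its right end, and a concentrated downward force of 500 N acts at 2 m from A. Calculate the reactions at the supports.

A_x = 0, A_y = 673.4 N, B_y = 1067 N

Resultant of the triangular load: ½ × 1653.4 × 1.5 = 1240.05 N, acting at 1 m from A (one-third of the span from the peak).
Taking moments about A: B_y·2.1 − (½·1653.4·1.5)·1 − 500·2 = 0 → B_y = 2240.05/2.1 = 1066.69 ≈ 1067 N.
ΣF_y = 0: A_y + 1066.69 − ½·1653.4·1.5 − 500 = 0 → A_y = 673.4 N.
ΣF_x = 0: no horizontal applied forces, so A_x = 0.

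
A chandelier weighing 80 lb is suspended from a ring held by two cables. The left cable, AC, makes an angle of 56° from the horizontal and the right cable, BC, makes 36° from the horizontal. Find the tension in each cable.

T_AC = 64.76 lb, T_BC = 44.76 lb

ΣF_x = 0: −T_AC·cos56° + T_BC·cos36° = 0 → T_BC = 0.6912·T_AC.
ΣF_y = 0: T_AC·sin56° + T_BC·sin36° = 80.
Substitute: T_AC·(0.829038 + 0.6912·0.587785) = 80 → T_AC = 64.7608 ≈ 64.76 lb.
Then T_BC = 0.6912 × 64.7608 = 44.76 lb.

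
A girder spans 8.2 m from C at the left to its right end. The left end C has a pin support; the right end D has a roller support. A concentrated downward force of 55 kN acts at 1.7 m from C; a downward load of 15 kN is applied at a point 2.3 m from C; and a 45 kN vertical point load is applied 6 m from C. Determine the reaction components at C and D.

Moments about C: D_y·8.2 − 55·1.7 − 15·2.3 − 45·6 = 0 → D_y = 398/8.2 = 48.5366 ≈ 48.54 kN.
ΣF_y = 0: C_y + 48.5366 − 55 − 15 − 45 = 0 → C_y = 66.46 kN.
ΣF_x = 0: no horizontal applied forces, so C_x = 0.

C_x = 0, C_y = 66.46 kN, D_y = 48.54 kN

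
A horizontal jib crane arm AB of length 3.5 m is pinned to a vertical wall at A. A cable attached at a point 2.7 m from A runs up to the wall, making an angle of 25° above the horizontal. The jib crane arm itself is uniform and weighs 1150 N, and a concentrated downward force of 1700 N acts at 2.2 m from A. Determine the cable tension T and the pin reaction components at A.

T = 5041 N, A_x = 4569 N, A_y = 719.4 N

ΣM about A: T·sin25°·2.7 − 1150·1.75 − 1700·2.2 = 0 → T = 5752.5/(2.7·0.422618) = 5041.33 ≈ 5041 N.
ΣF_x = 0: A_x − T·cos25° = 0 → A_x = 5041.33 × 0.906308 = 4569 N.
ΣF_y = 0: A_y + T·sin25° − 1150 − 1700 = 0 → A_y = 2850 − 5041.33 × 0.422618 = 719.4 N.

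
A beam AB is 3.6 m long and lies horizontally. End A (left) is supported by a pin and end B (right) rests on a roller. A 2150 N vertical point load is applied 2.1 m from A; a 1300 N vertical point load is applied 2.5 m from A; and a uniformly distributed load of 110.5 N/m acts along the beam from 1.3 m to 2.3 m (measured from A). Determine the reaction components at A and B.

A_x = 0, A_y = 1348 N, B_y = 2212 N

Resultant of the distributed load: 110.5 × 1 = 110.5 N at 1.8 m from A.
Taking moments about A: B_y·3.6 − 2150·2.1 − 1300·2.5 − (110.5·1)·1.8 = 0 → B_y = 7963.9/3.6 = 2212.19 ≈ 2212 N.
ΣF_y = 0: A_y + 2212.19 − 2150 − 1300 − 110.5·1 = 0 → A_y = 1348 N.
ΣF_x = 0: no horizontal applied forces, so A_x = 0.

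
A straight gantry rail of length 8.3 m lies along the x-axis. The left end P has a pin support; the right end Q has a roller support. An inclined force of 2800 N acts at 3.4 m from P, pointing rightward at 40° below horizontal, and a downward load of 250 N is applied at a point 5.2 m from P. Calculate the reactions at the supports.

ΣM about P: Q_y·8.3 − 2800·sin40°·3.4 − 250·5.2 = 0 → Q_y = 7419.34/8.3 = 893.896 ≈ 893.9 N.
ΣF_y = 0: P_y + 893.896 − 2800·sin40° − 250 = 0 → P_y = 1156 N.
ΣF_x = 0: P_x + 2800·cos40° = 0 → P_x = -2145 N.

P_x = -2145 N, P_y = 1156 N, Q_y = 893.9 N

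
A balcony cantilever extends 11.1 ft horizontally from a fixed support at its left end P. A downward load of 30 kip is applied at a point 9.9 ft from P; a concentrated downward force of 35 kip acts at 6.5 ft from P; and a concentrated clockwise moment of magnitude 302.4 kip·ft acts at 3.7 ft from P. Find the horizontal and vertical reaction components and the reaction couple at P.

ΣF_x = 0: P_x = 0.
ΣF_y = 0: P_y − 30 − 35 = 0 → P_y = 65.00 kip.
ΣM about P: M_P − 30·9.9 − 35·6.5 − 302.4 = 0 → M_P = 826.9 kip·ft.

P_x = 0, P_y = 65.00 kip, M_P = 826.9 kip·ft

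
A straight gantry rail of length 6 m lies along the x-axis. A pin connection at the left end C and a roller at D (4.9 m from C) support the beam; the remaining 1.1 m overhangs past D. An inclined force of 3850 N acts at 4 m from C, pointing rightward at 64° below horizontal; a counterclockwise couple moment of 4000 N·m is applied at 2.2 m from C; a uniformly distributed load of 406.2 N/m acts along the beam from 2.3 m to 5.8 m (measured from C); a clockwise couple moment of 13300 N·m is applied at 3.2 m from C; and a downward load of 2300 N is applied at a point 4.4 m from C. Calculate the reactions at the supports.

C_x = -1688 N, C_y = -781.1 N, D_y = 7963 N

Resultant of the distributed load: 406.2 × 3.5 = 1421.7 N at 4.05 m from C.
ΣM about C: D_y·4.9 − 3850·sin64°·4 + 4000 − (406.2·3.5)·4.05 − 13300 − 2300·4.4 = 0 → D_y = 39019.3/4.9 = 7963.12 ≈ 7963 N.
ΣF_y = 0: C_y + 7963.12 − 3850·sin64° − 406.2·3.5 − 2300 = 0 → C_y = -781.1 N.
ΣF_x = 0: C_x + 3850·cos64° = 0 → C_x = -1688 N.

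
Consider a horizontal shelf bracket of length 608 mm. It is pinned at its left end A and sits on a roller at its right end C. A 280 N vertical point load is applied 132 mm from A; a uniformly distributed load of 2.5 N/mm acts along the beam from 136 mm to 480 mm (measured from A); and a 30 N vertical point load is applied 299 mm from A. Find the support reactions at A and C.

A_x = 0, A_y = 658.8 N, C_y = 511.2 N

Resultant of the distributed load: 2.5 × 344 = 860 N at 308 mm from A.
ΣM about A: C_y·608 − 280·132 − (2.5·344)·308 − 30·299 = 0 → C_y = 310810/608 = 511.201 ≈ 511.2 N.
ΣF_y = 0: A_y + 511.201 − 280 − 2.5·344 − 30 = 0 → A_y = 658.8 N.
ΣF_x = 0: no horizontal applied forces, so A_x = 0.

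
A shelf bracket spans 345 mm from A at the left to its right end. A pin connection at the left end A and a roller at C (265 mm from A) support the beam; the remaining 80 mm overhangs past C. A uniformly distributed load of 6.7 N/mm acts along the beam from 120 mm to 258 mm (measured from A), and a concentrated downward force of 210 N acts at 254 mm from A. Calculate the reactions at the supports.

Resultant of the distributed load: 6.7 × 138 = 924.6 N at 189 mm from A.
Moments about A: C_y·265 − (6.7·138)·189 − 210·254 = 0 → C_y = 228089.4/265 = 860.715 ≈ 860.7 N.
ΣF_y = 0: A_y + 860.715 − 6.7·138 − 210 = 0 → A_y = 273.9 N.
ΣF_x = 0: no horizontal applied forces, so A_x = 0.

A_x = 0, A_y = 273.9 N, C_y = 860.7 N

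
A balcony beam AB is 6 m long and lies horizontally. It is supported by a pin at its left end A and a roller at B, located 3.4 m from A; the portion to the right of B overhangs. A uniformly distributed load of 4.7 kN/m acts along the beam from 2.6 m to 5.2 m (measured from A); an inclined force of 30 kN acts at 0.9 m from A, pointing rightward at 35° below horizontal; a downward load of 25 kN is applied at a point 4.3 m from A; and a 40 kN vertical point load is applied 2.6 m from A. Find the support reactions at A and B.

A_x = -24.57 kN, A_y = 13.65 kN, B_y = 80.78 kN

Resultant of the distributed load: 4.7 × 2.6 = 12.22 kN at 3.9 m from A.
ΣM about A: B_y·3.4 − (4.7·2.6)·3.9 − 30·sin35°·0.9 − 25·4.3 − 40·2.6 = 0 → B_y = 274.645/3.4 = 80.7779 ≈ 80.78 kN.
ΣF_y = 0: A_y + 80.7779 − 4.7·2.6 − 30·sin35° − 25 − 40 = 0 → A_y = 13.65 kN.
ΣF_x = 0: A_x + 30·cos35° = 0 → A_x = -24.57 kN.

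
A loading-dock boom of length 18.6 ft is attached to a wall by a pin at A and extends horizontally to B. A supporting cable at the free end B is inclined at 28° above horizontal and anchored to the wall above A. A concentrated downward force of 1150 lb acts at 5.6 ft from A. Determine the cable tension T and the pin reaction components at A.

ΣM about A: T·sin28°·18.6 − 1150·5.6 = 0 → T = 6440/(18.6·0.469472) = 737.502 ≈ 737.5 lb.
ΣF_x = 0: A_x − T·cos28° = 0 → A_x = 737.502 × 0.882948 = 651.2 lb.
ΣF_y = 0: A_y + T·sin28° − 1150 = 0 → A_y = 1150 − 737.502 × 0.469472 = 803.8 lb.

T = 737.5 lb, A_x = 651.2 lb, A_y = 803.8 lb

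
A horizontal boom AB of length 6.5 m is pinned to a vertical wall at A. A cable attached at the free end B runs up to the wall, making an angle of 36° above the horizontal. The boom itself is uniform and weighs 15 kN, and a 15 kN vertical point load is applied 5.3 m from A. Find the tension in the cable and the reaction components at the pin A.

ΣM about A: T·sin36°·6.5 − 15·3.25 − 15·5.3 = 0 → T = 128.25/(6.5·0.587785) = 33.568 ≈ 33.57 kN.
ΣF_x = 0: A_x − T·cos36° = 0 → A_x = 33.568 × 0.809017 = 27.16 kN.
ΣF_y = 0: A_y + T·sin36° − 15 − 15 = 0 → A_y = 30 − 33.568 × 0.587785 = 10.27 kN.

T = 33.57 kN, A_x = 27.16 kN, A_y = 10.27 kN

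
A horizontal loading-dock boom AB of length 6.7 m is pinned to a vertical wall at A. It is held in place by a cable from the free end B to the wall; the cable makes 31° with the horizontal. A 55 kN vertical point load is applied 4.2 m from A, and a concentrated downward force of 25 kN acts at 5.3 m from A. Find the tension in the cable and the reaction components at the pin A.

ΣM about A: T·sin31°·6.7 − 55·4.2 − 25·5.3 = 0 → T = 363.5/(6.7·0.515038) = 105.339 ≈ 105.3 kN.
ΣF_x = 0: A_x − T·cos31° = 0 → A_x = 105.339 × 0.857167 = 90.29 kN.
ΣF_y = 0: A_y + T·sin31° − 55 − 25 = 0 → A_y = 80 − 105.339 × 0.515038 = 25.75 kN.

T = 105.3 kN, A_x = 90.29 kN, A_y = 25.75 kN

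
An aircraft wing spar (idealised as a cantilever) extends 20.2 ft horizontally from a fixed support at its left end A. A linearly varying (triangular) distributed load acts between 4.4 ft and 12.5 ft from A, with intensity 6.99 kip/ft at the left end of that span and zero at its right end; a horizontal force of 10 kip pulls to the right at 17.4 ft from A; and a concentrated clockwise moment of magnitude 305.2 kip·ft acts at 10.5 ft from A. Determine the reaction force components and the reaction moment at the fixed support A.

Resultant of the triangular load: ½ × 6.99 × 8.1 = 28.3095 kip, acting at 7.1 ft from A (one-third of the span from the peak).
ΣF_x = 0: A_x + 10 = 0 → A_x = -10.00 kip.
ΣF_y = 0: A_y − ½·6.99·8.1 = 0 → A_y = 28.31 kip.
ΣM about A: M_A − (½·6.99·8.1)·7.1 − 305.2 = 0 → M_A = 506.2 kip·ft.

A_x = -10.00 kip, A_y = 28.31 kip, M_A = 506.2 kip·ft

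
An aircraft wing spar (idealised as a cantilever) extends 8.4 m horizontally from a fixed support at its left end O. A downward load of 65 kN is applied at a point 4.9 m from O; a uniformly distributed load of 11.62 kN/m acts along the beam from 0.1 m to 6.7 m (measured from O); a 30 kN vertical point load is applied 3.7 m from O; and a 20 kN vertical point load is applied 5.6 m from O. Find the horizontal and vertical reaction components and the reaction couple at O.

O_x = 0, O_y = 191.7 kN, M_O = 802.3 kN·m

Resultant of the distributed load: 11.62 × 6.6 = 76.692 kN at 3.4 m from O.
ΣF_x = 0: O_x = 0.
ΣF_y = 0: O_y − 65 − 11.62·6.6 − 30 − 20 = 0 → O_y = 191.7 kN.
ΣM about O: M_O − 65·4.9 − (11.62·6.6)·3.4 − 30·3.7 − 20·5.6 = 0 → M_O = 802.3 kN·m.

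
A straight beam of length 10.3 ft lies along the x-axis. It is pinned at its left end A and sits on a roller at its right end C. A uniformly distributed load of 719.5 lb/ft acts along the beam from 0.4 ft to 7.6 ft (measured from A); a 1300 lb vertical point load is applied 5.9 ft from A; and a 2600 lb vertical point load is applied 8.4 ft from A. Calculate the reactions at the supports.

A_x = 0, A_y = 4204 lb, C_y = 4877 lb

Resultant of the distributed load: 719.5 × 7.2 = 5180.4 lb at 4 ft from A.
Taking moments about A: C_y·10.3 − (719.5·7.2)·4 − 1300·5.9 − 2600·8.4 = 0 → C_y = 50231.6/10.3 = 4876.85 ≈ 4877 lb.
ΣF_y = 0: A_y + 4876.85 − 719.5·7.2 − 1300 − 2600 = 0 → A_y = 4204 lb.
ΣF_x = 0: no horizontal applied forces, so A_x = 0.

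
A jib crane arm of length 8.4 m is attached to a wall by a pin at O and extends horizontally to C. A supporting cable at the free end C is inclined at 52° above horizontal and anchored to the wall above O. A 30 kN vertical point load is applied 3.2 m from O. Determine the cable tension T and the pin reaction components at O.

T = 14.50 kN, O_x = 8.929 kN, O_y = 18.57 kN

ΣM about O: T·sin52°·8.4 − 30·3.2 = 0 → T = 96/(8.4·0.788011) = 14.5031 ≈ 14.50 kN.
ΣF_x = 0: O_x − T·cos52° = 0 → O_x = 14.5031 × 0.615661 = 8.929 kN.
ΣF_y = 0: O_y + T·sin52° − 30 = 0 → O_y = 30 − 14.5031 × 0.788011 = 18.57 kN.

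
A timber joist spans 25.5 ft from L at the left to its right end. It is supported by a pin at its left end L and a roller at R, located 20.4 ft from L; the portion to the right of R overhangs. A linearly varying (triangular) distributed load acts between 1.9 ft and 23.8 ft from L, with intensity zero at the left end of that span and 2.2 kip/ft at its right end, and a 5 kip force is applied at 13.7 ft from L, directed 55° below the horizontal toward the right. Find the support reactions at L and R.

Resultant of the triangular load: ½ × 2.2 × 21.9 = 24.09 kip, acting at 16.5 ft from L (one-third of the span from the peak).
Taking moments about L: R_y·20.4 − (½·2.2·21.9)·16.5 − 5·sin55°·13.7 = 0 → R_y = 453.597/20.4 = 22.2351 ≈ 22.24 kip.
ΣF_y = 0: L_y + 22.2351 − ½·2.2·21.9 − 5·sin55° = 0 → L_y = 5.951 kip.
ΣF_x = 0: L_x + 5·cos55° = 0 → L_x = -2.868 kip.

L_x = -2.868 kip, L_y = 5.951 kip, R_y = 22.24 kip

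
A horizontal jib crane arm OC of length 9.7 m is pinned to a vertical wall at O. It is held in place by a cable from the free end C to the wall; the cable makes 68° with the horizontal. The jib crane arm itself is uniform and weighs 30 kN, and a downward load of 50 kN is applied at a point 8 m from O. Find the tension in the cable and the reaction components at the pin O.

T = 60.65 kN, O_x = 22.72 kN, O_y = 23.76 kN

ΣM about O: T·sin68°·9.7 − 30·4.85 − 50·8 = 0 → T = 545.5/(9.7·0.927184) = 60.6537 ≈ 60.65 kN.
ΣF_x = 0: O_x − T·cos68° = 0 → O_x = 60.6537 × 0.374607 = 22.72 kN.
ΣF_y = 0: O_y + T·sin68° − 30 − 50 = 0 → O_y = 80 − 60.6537 × 0.927184 = 23.76 kN.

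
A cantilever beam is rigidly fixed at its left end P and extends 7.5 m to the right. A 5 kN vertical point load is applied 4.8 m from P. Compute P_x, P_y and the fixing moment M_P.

P_x = 0, P_y = 5.000 kN, M_P = 24.00 kN·m

ΣF_x = 0: P_x = 0.
ΣF_y = 0: P_y − 5 = 0 → P_y = 5.000 kN.
ΣM about P: M_P − 5·4.8 = 0 → M_P = 24.00 kN·m.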